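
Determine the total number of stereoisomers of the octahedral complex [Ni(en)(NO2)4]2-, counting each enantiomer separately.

1

In an octahedral complex each vertex has one trans partner and four cis neighbours.
Each en is bidentate and must span two cis positions.
Only one geometric arrangement is possible.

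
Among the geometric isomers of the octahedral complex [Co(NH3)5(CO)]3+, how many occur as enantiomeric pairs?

0

An octahedron has six vertices in three trans pairs; every non-trans pair is cis.
Only one geometric arrangement is possible.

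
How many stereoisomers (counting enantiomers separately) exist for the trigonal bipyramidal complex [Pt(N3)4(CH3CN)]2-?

The distinct arrangements are (2 in all): CH3CN axial; CH3CN equatorial.
Each arrangement has an internal mirror plane or centre of symmetry, so none is chiral.

2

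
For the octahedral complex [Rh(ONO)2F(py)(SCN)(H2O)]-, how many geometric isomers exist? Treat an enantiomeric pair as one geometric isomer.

An octahedron has six vertices in three trans pairs; every non-trans pair is cis.
Placing the ligands in turn and identifying arrangements related by rotation or reflection leaves 9 distinct geometric isomers.

9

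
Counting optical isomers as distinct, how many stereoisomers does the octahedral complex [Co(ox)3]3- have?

2

The six octahedral sites form three mutually perpendicular trans pairs.
Each ox is bidentate and must span two cis positions.
Only one geometric arrangement is possible; it has no improper symmetry element, so it exists as a pair of enantiomers (2 stereoisomers).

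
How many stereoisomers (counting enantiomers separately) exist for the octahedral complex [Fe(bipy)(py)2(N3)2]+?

4

In an octahedral complex each vertex has one trans partner and four cis neighbours.
Each bipy is bidentate and must span two cis positions.
Working through the distinct placements yields 3 geometric isomers: py cis, N3 trans; py trans, N3 cis; py cis, N3 cis (chiral).
One of these lacks any improper symmetry element and so occurs as an enantiomeric pair, giving 3 + 1 = 4 stereoisomers in total.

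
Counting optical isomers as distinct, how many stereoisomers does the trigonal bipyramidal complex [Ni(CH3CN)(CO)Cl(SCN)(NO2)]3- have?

20

Systematic enumeration (placing each ligand type in turn and discarding arrangements equivalent by rotation or reflection) gives 10 geometric isomers.
Of these, 10 lack any improper symmetry element and so occur as enantiomeric pairs, giving 10 + 10 = 20 stereoisomers in total.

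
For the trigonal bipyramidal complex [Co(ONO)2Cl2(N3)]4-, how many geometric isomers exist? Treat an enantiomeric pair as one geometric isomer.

A trigonal bipyramid has two axial and three equatorial sites, which are chemically inequivalent.
Placing the ligands in turn and identifying arrangements related by rotation or reflection leaves 5 distinct geometric isomers.

5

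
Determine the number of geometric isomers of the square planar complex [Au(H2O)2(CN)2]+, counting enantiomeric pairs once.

A square has two trans pairs of vertices; adjacent vertices are cis.
Systematic placement gives 2 geometric isomers: H2O cis; H2O trans.

2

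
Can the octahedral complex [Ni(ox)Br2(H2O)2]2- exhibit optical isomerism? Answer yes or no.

Each ox is bidentate and must span two cis positions.
There are 3 geometric isomers: Br trans, H2O cis; Br cis, H2O cis (chiral); Br cis, H2O trans.
One of these lacks any improper symmetry element and so occurs as an enantiomeric pair, giving 3 + 1 = 4 stereoisomers in total.

yes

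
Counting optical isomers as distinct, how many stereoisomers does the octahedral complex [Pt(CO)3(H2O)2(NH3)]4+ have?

3

Working through the distinct placements yields 3 geometric isomers: CO mer, H2O cis; CO mer, H2O trans; CO fac, H2O cis.
Each arrangement has an internal mirror plane or centre of symmetry, so none is chiral.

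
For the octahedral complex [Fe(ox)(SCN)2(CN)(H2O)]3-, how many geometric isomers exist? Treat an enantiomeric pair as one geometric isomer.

4

An octahedron has six vertices in three trans pairs; every non-trans pair is cis.
Each ox is bidentate and must span two cis positions.
Working through the distinct placements yields 4 geometric isomers: SCN cis (3 arrangements, 2 chiral); SCN trans.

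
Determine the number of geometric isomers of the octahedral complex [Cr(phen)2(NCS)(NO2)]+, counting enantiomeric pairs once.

2

In an octahedral complex each vertex has one trans partner and four cis neighbours.
Each phen is bidentate and must span two cis positions.
There are 2 geometric isomers: NCS and NO2 mutually trans; NCS and NO2 mutually cis (chiral).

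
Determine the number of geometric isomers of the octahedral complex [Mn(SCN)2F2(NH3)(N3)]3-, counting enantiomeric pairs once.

The distinct arrangements are (6 in all): SCN trans, F trans; SCN cis, F trans; SCN trans, F cis; SCN cis, F cis (3 arrangements, 2 chiral).

6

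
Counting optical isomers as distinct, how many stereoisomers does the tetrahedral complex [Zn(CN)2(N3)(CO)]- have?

In a tetrahedral complex all four positions are equivalent and every pair of ligands is adjacent — there is no cis/trans distinction.
Only one geometric arrangement is possible.

1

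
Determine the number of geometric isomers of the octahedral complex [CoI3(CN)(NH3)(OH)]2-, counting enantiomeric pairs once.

Working through the distinct placements yields 4 geometric isomers: I mer (3 arrangements); I fac (chiral).

4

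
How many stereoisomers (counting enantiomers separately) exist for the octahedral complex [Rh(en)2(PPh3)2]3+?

3

In an octahedral complex each vertex has one trans partner and four cis neighbours.
Each en is bidentate and must span two cis positions.
Systematic placement gives 2 geometric isomers: PPh3 trans; PPh3 cis (chiral).
One of these lacks any improper symmetry element and so occurs as an enantiomeric pair, giving 2 + 1 = 3 stereoisomers in total.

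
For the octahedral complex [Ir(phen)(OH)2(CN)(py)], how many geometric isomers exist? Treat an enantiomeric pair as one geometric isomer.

4

The six octahedral sites form three mutually perpendicular trans pairs.
Each phen is bidentate and must span two cis positions.
The distinct arrangements are (4 in all): OH cis (3 arrangements, 2 chiral); OH trans.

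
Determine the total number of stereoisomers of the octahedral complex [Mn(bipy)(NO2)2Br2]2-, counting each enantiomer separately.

Each bipy is bidentate and must span two cis positions.
The distinct arrangements are (3 in all): NO2 cis, Br trans; NO2 cis, Br cis (chiral); NO2 trans, Br cis.
One of these lacks any improper symmetry element and so occurs as an enantiomeric pair, giving 3 + 1 = 4 stereoisomers in total.

4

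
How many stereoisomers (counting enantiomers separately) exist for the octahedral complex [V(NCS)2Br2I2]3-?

The six octahedral sites form three mutually perpendicular trans pairs.
There are 5 geometric isomers: NCS trans, Br trans, I trans; NCS cis, Br trans, I cis; NCS trans, Br cis, I cis; NCS cis, Br cis, I cis (chiral); NCS cis, Br cis, I trans.
One of these lacks any improper symmetry element and so occurs as an enantiomeric pair, giving 5 + 1 = 6 stereoisomers in total.

6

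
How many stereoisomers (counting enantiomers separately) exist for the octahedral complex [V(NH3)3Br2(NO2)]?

3

In an octahedral complex each vertex has one trans partner and four cis neighbours.
There are 3 geometric isomers: NH3 mer, Br trans; NH3 fac, Br cis; NH3 mer, Br cis.
Each arrangement has an internal mirror plane or centre of symmetry, so none is chiral.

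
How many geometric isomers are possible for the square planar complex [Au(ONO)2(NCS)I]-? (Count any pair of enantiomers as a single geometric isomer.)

A square has two trans pairs of vertices; adjacent vertices are cis.
Systematic placement gives 2 geometric isomers: ONO cis; ONO trans.

2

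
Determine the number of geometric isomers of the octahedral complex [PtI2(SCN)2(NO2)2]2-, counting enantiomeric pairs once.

In an octahedral complex each vertex has one trans partner and four cis neighbours.
Working through the distinct placements yields 5 geometric isomers: I trans, SCN trans, NO2 trans; I trans, SCN cis, NO2 cis; I cis, SCN trans, NO2 cis; I cis, SCN cis, NO2 cis (chiral); I cis, SCN cis, NO2 trans.

5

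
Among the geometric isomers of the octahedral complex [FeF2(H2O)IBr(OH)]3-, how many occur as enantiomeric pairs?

6

An octahedron has six vertices in three trans pairs; every non-trans pair is cis.
Systematic enumeration (placing each ligand type in turn and discarding arrangements equivalent by rotation or reflection) gives 9 geometric isomers.
Of these, 6 lack any improper symmetry element and so occur as enantiomeric pairs, giving 9 + 6 = 15 stereoisomers in total.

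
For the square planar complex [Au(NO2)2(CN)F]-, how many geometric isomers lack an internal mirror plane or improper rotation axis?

In a square planar complex each vertex has one trans partner and two cis neighbours.
Systematic placement gives 2 geometric isomers: NO2 cis; NO2 trans.
Each arrangement has an internal mirror plane or centre of symmetry, so none is chiral.

0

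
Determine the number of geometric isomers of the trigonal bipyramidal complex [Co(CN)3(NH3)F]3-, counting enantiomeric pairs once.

Systematic placement gives 4 geometric isomers: NH3 equatorial, F equatorial; NH3 equatorial, F axial; NH3 axial, F equatorial; NH3 axial, F axial.

4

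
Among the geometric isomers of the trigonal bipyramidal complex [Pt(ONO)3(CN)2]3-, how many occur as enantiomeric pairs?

0

A trigonal bipyramid has two axial and three equatorial sites, which are chemically inequivalent.
Working through the distinct placements yields 3 geometric isomers: CN both axial; CN one axial, one equatorial; CN both equatorial.
Each arrangement has an internal mirror plane or centre of symmetry, so none is chiral.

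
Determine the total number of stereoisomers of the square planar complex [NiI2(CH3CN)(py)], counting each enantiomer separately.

2

A square has two trans pairs of vertices; adjacent vertices are cis.
Working through the distinct placements yields 2 geometric isomers: I cis; I trans.
Each arrangement has an internal mirror plane or centre of symmetry, so none is chiral.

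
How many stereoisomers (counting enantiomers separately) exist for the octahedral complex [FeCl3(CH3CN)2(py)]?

3

In an octahedral complex each vertex has one trans partner and four cis neighbours.
There are 3 geometric isomers: Cl mer, CH3CN trans; Cl fac, CH3CN cis; Cl mer, CH3CN cis.
Each arrangement has an internal mirror plane or centre of symmetry, so none is chiral.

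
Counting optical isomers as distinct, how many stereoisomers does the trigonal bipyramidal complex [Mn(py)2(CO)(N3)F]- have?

10

A trigonal bipyramid has two axial and three equatorial sites, which are chemically inequivalent.
Exhaustive case analysis gives 7 geometric isomers.
Of these, 3 lack any improper symmetry element and so occur as enantiomeric pairs, giving 7 + 3 = 10 stereoisomers in total.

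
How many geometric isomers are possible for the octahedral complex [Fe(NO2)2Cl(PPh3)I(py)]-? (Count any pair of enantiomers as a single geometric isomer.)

9

Placing the ligands in turn and identifying arrangements related by rotation or reflection leaves 9 distinct geometric isomers.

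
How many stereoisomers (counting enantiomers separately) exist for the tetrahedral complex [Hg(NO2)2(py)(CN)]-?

In a tetrahedral complex all four positions are equivalent and every pair of ligands is adjacent — there is no cis/trans distinction.
Only one geometric arrangement is possible.

1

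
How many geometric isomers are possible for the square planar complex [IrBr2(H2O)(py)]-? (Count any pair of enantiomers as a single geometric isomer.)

A square has two trans pairs of vertices; adjacent vertices are cis.
The distinct arrangements are (2 in all): Br cis; Br trans.

2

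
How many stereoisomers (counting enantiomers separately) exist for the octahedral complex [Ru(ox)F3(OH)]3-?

2

An octahedron has six vertices in three trans pairs; every non-trans pair is cis.
Each ox is bidentate and must span two cis positions.
Systematic placement gives 2 geometric isomers: F mer; F fac.
Each arrangement has an internal mirror plane or centre of symmetry, so none is chiral.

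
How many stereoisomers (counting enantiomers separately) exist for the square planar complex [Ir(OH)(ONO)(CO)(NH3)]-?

A square has two trans pairs of vertices; adjacent vertices are cis.
Systematic placement gives 3 geometric isomers: (CO/OH trans, NH3/ONO trans); (CO/ONO trans, NH3/OH trans); (CO/NH3 trans, OH/ONO trans).
Each arrangement has an internal mirror plane or centre of symmetry, so none is chiral.

3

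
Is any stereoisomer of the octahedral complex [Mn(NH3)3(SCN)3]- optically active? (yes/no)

In an octahedral complex each vertex has one trans partner and four cis neighbours.
There are 2 geometric isomers: NH3 mer; NH3 fac.
Each arrangement has an internal mirror plane or centre of symmetry, so none is chiral.

no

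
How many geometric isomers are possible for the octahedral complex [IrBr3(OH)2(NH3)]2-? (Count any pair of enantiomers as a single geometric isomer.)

3

An octahedron has six vertices in three trans pairs; every non-trans pair is cis.
Systematic placement gives 3 geometric isomers: Br mer, OH trans; Br mer, OH cis; Br fac, OH cis.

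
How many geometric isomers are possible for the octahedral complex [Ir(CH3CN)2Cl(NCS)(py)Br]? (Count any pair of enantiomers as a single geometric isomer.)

In an octahedral complex each vertex has one trans partner and four cis neighbours.
Placing the ligands in turn and identifying arrangements related by rotation or reflection leaves 9 distinct geometric isomers.

9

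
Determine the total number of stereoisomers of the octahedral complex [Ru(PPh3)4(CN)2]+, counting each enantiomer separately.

2

In an octahedral complex each vertex has one trans partner and four cis neighbours.
Systematic placement gives 2 geometric isomers: CN trans; CN cis.
Each arrangement has an internal mirror plane or centre of symmetry, so none is chiral.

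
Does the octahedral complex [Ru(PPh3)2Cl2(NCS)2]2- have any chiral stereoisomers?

The six octahedral sites form three mutually perpendicular trans pairs.
There are 5 geometric isomers: PPh3 trans, Cl trans, NCS trans; PPh3 cis, Cl trans, NCS cis; PPh3 trans, Cl cis, NCS cis; PPh3 cis, Cl cis, NCS cis (chiral); PPh3 cis, Cl cis, NCS trans.
One of these lacks any improper symmetry element and so occurs as an enantiomeric pair, giving 5 + 1 = 6 stereoisomers in total.

yes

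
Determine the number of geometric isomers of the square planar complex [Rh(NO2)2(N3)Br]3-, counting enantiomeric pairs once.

In a square planar complex each vertex has one trans partner and two cis neighbours.
Working through the distinct placements yields 2 geometric isomers: NO2 cis; NO2 trans.

2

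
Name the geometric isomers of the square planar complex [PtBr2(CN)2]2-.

In a square planar complex each vertex has one trans partner and two cis neighbours.
Systematic placement gives 2 geometric isomers: Br cis; Br trans.

cis and trans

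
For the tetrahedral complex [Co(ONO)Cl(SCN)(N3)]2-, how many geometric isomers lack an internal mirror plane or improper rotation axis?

1

In a tetrahedral complex all four positions are equivalent and every pair of ligands is adjacent — there is no cis/trans distinction.
Only one geometric arrangement is possible; it has no improper symmetry element, so it exists as a pair of enantiomers (2 stereoisomers).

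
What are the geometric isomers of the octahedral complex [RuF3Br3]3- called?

Systematic placement gives 2 geometric isomers: F mer; F fac.

fac and mer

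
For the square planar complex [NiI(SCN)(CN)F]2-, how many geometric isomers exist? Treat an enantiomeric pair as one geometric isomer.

3

In a square planar complex each vertex has one trans partner and two cis neighbours.
Working through the distinct placements yields 3 geometric isomers: (CN/I trans, F/SCN trans); (CN/SCN trans, F/I trans); (CN/F trans, I/SCN trans).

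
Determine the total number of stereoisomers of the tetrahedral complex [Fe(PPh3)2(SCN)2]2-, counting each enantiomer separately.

Only one geometric arrangement is possible.

1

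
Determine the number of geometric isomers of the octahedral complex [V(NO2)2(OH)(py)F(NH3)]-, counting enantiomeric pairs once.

9

In an octahedral complex each vertex has one trans partner and four cis neighbours.
Exhaustive case analysis gives 9 geometric isomers.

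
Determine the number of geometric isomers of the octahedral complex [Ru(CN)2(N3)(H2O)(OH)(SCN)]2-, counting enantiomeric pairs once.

In an octahedral complex each vertex has one trans partner and four cis neighbours.
Exhaustive case analysis gives 9 geometric isomers.

9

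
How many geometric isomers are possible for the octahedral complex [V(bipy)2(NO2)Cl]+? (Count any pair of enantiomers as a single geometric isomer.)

The six octahedral sites form three mutually perpendicular trans pairs.
Each bipy is bidentate and must span two cis positions.
Systematic placement gives 2 geometric isomers: NO2 and Cl mutually trans; NO2 and Cl mutually cis (chiral).

2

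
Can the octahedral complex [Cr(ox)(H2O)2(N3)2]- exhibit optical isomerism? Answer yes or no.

The six octahedral sites form three mutually perpendicular trans pairs.
Each ox is bidentate and must span two cis positions.
There are 3 geometric isomers: H2O trans, N3 cis; H2O cis, N3 cis (chiral); H2O cis, N3 trans.
One of these lacks any improper symmetry element and so occurs as an enantiomeric pair, giving 3 + 1 = 4 stereoisomers in total.

yes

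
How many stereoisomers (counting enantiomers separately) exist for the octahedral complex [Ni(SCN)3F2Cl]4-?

The six octahedral sites form three mutually perpendicular trans pairs.
Working through the distinct placements yields 3 geometric isomers: SCN mer, F cis; SCN mer, F trans; SCN fac, F cis.
Each arrangement has an internal mirror plane or centre of symmetry, so none is chiral.

3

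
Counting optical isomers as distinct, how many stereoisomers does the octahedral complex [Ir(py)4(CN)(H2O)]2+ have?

2

An octahedron has six vertices in three trans pairs; every non-trans pair is cis.
Systematic placement gives 2 geometric isomers: CN and H2O mutually trans; CN and H2O mutually cis.
Each arrangement has an internal mirror plane or centre of symmetry, so none is chiral.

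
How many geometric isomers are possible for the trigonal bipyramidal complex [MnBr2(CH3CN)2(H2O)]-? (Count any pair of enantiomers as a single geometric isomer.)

5

Exhaustive case analysis gives 5 geometric isomers.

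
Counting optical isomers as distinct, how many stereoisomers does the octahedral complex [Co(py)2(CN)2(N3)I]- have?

8

In an octahedral complex each vertex has one trans partner and four cis neighbours.
Systematic placement gives 6 geometric isomers: py trans, CN trans; py cis, CN trans; py trans, CN cis; py cis, CN cis (3 arrangements, 2 chiral).
Of these, 2 lack any improper symmetry element and so occur as enantiomeric pairs, giving 6 + 2 = 8 stereoisomers in total.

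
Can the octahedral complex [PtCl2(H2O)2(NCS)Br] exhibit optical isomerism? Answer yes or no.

The six octahedral sites form three mutually perpendicular trans pairs.
Working through the distinct placements yields 6 geometric isomers: Cl cis, H2O cis (3 arrangements, 2 chiral); Cl cis, H2O trans; Cl trans, H2O cis; Cl trans, H2O trans.
Of these, 2 lack any improper symmetry element and so occur as enantiomeric pairs, giving 6 + 2 = 8 stereoisomers in total.

yes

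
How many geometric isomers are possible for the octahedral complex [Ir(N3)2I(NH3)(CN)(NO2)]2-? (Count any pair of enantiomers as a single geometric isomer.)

9

The six octahedral sites form three mutually perpendicular trans pairs.
Exhaustive case analysis gives 9 geometric isomers.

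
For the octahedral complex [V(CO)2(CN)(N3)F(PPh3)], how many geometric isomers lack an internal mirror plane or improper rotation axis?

Systematic enumeration (placing each ligand type in turn and discarding arrangements equivalent by rotation or reflection) gives 9 geometric isomers.
Of these, 6 lack any improper symmetry element and so occur as enantiomeric pairs, giving 9 + 6 = 15 stereoisomers in total.

6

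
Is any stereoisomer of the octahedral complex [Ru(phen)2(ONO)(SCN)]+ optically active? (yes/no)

yes

Each phen is bidentate and must span two cis positions.
The distinct arrangements are (2 in all): ONO and SCN mutually trans; ONO and SCN mutually cis (chiral).
One of these lacks any improper symmetry element and so occurs as an enantiomeric pair, giving 2 + 1 = 3 stereoisomers in total.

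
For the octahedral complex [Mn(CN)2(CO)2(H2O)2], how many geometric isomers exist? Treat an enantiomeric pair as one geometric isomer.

The six octahedral sites form three mutually perpendicular trans pairs.
Systematic placement gives 5 geometric isomers: CN trans, CO trans, H2O trans; CN trans, CO cis, H2O cis; CN cis, CO cis, H2O trans; CN cis, CO cis, H2O cis (chiral); CN cis, CO trans, H2O cis.

5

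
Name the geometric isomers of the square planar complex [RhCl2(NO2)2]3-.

A square has two trans pairs of vertices; adjacent vertices are cis.
Systematic placement gives 2 geometric isomers: Cl cis; Cl trans.

cis and trans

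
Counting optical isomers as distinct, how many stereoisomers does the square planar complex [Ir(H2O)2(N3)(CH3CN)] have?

2

A square has two trans pairs of vertices; adjacent vertices are cis.
Systematic placement gives 2 geometric isomers: H2O cis; H2O trans.
Each arrangement has an internal mirror plane or centre of symmetry, so none is chiral.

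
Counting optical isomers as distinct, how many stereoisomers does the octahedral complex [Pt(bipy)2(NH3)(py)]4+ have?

The six octahedral sites form three mutually perpendicular trans pairs.
Each bipy is bidentate and must span two cis positions.
The distinct arrangements are (2 in all): NH3 and py mutually cis (chiral); NH3 and py mutually trans.
One of these lacks any improper symmetry element and so occurs as an enantiomeric pair, giving 2 + 1 = 3 stereoisomers in total.

3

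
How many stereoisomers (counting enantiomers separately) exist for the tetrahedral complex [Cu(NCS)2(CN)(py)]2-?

All four vertices of a tetrahedron are equivalent and mutually adjacent, so cis/trans isomerism cannot arise.
Only one geometric arrangement is possible.

1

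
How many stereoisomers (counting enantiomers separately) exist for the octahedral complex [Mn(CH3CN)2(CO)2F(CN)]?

In an octahedral complex each vertex has one trans partner and four cis neighbours.
Systematic placement gives 6 geometric isomers: CH3CN trans, CO cis; CH3CN trans, CO trans; CH3CN cis, CO cis (3 arrangements, 2 chiral); CH3CN cis, CO trans.
Of these, 2 lack any improper symmetry element and so occur as enantiomeric pairs, giving 6 + 2 = 8 stereoisomers in total.

8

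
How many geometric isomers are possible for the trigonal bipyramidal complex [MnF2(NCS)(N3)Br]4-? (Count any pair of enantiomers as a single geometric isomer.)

7

In a trigonal bipyramid the two axial positions differ from the three equatorial ones.
Exhaustive case analysis gives 7 geometric isomers.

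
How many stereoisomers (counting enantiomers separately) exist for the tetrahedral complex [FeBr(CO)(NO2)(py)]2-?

2

Only one geometric arrangement is possible; it has no improper symmetry element, so it exists as a pair of enantiomers (2 stereoisomers).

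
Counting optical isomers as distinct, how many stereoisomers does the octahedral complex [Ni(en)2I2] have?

3

In an octahedral complex each vertex has one trans partner and four cis neighbours.
Each en is bidentate and must span two cis positions.
The distinct arrangements are (2 in all): I trans; I cis (chiral).
One of these lacks any improper symmetry element and so occurs as an enantiomeric pair, giving 2 + 1 = 3 stereoisomers in total.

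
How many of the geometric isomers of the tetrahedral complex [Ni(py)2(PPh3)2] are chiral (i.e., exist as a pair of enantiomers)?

In a tetrahedral complex all four positions are equivalent and every pair of ligands is adjacent — there is no cis/trans distinction.
Only one geometric arrangement is possible.

0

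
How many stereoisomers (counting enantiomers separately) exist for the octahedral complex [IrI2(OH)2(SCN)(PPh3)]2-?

An octahedron has six vertices in three trans pairs; every non-trans pair is cis.
Systematic placement gives 6 geometric isomers: I trans, OH trans; I trans, OH cis; I cis, OH cis (3 arrangements, 2 chiral); I cis, OH trans.
Of these, 2 lack any improper symmetry element and so occur as enantiomeric pairs, giving 6 + 2 = 8 stereoisomers in total.

8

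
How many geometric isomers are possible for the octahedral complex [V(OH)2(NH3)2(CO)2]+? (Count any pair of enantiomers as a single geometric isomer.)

In an octahedral complex each vertex has one trans partner and four cis neighbours.
Working through the distinct placements yields 5 geometric isomers: OH trans, NH3 trans, CO trans; OH cis, NH3 cis, CO trans; OH trans, NH3 cis, CO cis; OH cis, NH3 cis, CO cis (chiral); OH cis, NH3 trans, CO cis.

5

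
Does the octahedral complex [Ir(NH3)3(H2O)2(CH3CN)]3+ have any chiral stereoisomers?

no

The distinct arrangements are (3 in all): NH3 mer, H2O cis; NH3 mer, H2O trans; NH3 fac, H2O cis.
Each arrangement has an internal mirror plane or centre of symmetry, so none is chiral.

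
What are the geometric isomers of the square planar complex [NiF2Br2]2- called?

In a square planar complex each vertex has one trans partner and two cis neighbours.
Working through the distinct placements yields 2 geometric isomers: F cis; F trans.

cis and trans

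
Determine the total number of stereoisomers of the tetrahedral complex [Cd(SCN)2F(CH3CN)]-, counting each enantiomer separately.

1

All four vertices of a tetrahedron are equivalent and mutually adjacent, so cis/trans isomerism cannot arise.
Only one geometric arrangement is possible.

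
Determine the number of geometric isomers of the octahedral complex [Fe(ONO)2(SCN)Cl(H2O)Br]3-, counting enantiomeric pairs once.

9

The six octahedral sites form three mutually perpendicular trans pairs.
Placing the ligands in turn and identifying arrangements related by rotation or reflection leaves 9 distinct geometric isomers.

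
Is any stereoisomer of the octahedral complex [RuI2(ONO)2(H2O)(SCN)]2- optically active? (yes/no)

yes

An octahedron has six vertices in three trans pairs; every non-trans pair is cis.
Working through the distinct placements yields 6 geometric isomers: I cis, ONO cis (3 arrangements, 2 chiral); I cis, ONO trans; I trans, ONO cis; I trans, ONO trans.
Of these, 2 lack any improper symmetry element and so occur as enantiomeric pairs, giving 6 + 2 = 8 stereoisomers in total.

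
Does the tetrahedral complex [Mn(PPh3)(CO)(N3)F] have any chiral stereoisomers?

yes

All four vertices of a tetrahedron are equivalent and mutually adjacent, so cis/trans isomerism cannot arise.
Only one geometric arrangement is possible; it has no improper symmetry element, so it exists as a pair of enantiomers (2 stereoisomers).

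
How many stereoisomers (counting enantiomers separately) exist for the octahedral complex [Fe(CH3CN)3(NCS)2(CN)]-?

3

In an octahedral complex each vertex has one trans partner and four cis neighbours.
Systematic placement gives 3 geometric isomers: CH3CN mer, NCS trans; CH3CN mer, NCS cis; CH3CN fac, NCS cis.
Each arrangement has an internal mirror plane or centre of symmetry, so none is chiral.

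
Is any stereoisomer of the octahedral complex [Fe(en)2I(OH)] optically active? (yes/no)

An octahedron has six vertices in three trans pairs; every non-trans pair is cis.
Each en is bidentate and must span two cis positions.
Systematic placement gives 2 geometric isomers: I and OH mutually trans; I and OH mutually cis (chiral).
One of these lacks any improper symmetry element and so occurs as an enantiomeric pair, giving 2 + 1 = 3 stereoisomers in total.

yes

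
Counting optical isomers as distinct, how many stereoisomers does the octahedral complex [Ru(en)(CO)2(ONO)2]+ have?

4

The six octahedral sites form three mutually perpendicular trans pairs.
Each en is bidentate and must span two cis positions.
Systematic placement gives 3 geometric isomers: CO trans, ONO cis; CO cis, ONO cis (chiral); CO cis, ONO trans.
One of these lacks any improper symmetry element and so occurs as an enantiomeric pair, giving 3 + 1 = 4 stereoisomers in total.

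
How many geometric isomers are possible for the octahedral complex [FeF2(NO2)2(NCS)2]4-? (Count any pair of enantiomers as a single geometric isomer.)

5

Working through the distinct placements yields 5 geometric isomers: F trans, NO2 trans, NCS trans; F trans, NO2 cis, NCS cis; F cis, NO2 trans, NCS cis; F cis, NO2 cis, NCS cis (chiral); F cis, NO2 cis, NCS trans.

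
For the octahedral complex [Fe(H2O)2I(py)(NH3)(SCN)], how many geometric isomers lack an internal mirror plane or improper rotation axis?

In an octahedral complex each vertex has one trans partner and four cis neighbours.
Placing the ligands in turn and identifying arrangements related by rotation or reflection leaves 9 distinct geometric isomers.
Of these, 6 lack any improper symmetry element and so occur as enantiomeric pairs, giving 9 + 6 = 15 stereoisomers in total.

6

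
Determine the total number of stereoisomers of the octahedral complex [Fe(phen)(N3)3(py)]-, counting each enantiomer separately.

2

In an octahedral complex each vertex has one trans partner and four cis neighbours.
Each phen is bidentate and must span two cis positions.
The distinct arrangements are (2 in all): N3 mer; N3 fac.
Each arrangement has an internal mirror plane or centre of symmetry, so none is chiral.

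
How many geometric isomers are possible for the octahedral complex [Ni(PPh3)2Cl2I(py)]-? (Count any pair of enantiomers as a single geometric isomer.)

6

In an octahedral complex each vertex has one trans partner and four cis neighbours.
There are 6 geometric isomers: PPh3 cis, Cl trans; PPh3 trans, Cl trans; PPh3 cis, Cl cis (3 arrangements, 2 chiral); PPh3 trans, Cl cis.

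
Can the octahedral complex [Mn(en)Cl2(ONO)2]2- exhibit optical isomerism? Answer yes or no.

yes

An octahedron has six vertices in three trans pairs; every non-trans pair is cis.
Each en is bidentate and must span two cis positions.
Working through the distinct placements yields 3 geometric isomers: Cl trans, ONO cis; Cl cis, ONO cis (chiral); Cl cis, ONO trans.
One of these lacks any improper symmetry element and so occurs as an enantiomeric pair, giving 3 + 1 = 4 stereoisomers in total.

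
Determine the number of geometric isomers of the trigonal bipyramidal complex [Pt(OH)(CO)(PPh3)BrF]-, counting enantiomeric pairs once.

10

Placing the ligands in turn and identifying arrangements related by rotation or reflection leaves 10 distinct geometric isomers.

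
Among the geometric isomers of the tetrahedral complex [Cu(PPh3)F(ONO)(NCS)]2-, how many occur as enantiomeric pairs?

Only one geometric arrangement is possible; it has no improper symmetry element, so it exists as a pair of enantiomers (2 stereoisomers).

1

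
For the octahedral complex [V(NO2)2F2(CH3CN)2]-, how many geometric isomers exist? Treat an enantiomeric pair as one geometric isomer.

In an octahedral complex each vertex has one trans partner and four cis neighbours.
Systematic placement gives 5 geometric isomers: NO2 trans, F trans, CH3CN trans; NO2 cis, F cis, CH3CN trans; NO2 trans, F cis, CH3CN cis; NO2 cis, F cis, CH3CN cis (chiral); NO2 cis, F trans, CH3CN cis.

5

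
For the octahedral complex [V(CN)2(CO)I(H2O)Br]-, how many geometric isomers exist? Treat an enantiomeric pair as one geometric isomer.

The six octahedral sites form three mutually perpendicular trans pairs.
Exhaustive case analysis gives 9 geometric isomers.

9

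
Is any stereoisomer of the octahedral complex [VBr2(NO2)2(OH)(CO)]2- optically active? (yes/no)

yes

An octahedron has six vertices in three trans pairs; every non-trans pair is cis.
Working through the distinct placements yields 6 geometric isomers: Br trans, NO2 cis; Br trans, NO2 trans; Br cis, NO2 cis (3 arrangements, 2 chiral); Br cis, NO2 trans.
Of these, 2 lack any improper symmetry element and so occur as enantiomeric pairs, giving 6 + 2 = 8 stereoisomers in total.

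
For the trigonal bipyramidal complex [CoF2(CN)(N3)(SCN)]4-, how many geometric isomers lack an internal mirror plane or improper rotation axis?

3

A trigonal bipyramid has two axial and three equatorial sites, which are chemically inequivalent.
Placing the ligands in turn and identifying arrangements related by rotation or reflection leaves 7 distinct geometric isomers.
Of these, 3 lack any improper symmetry element and so occur as enantiomeric pairs, giving 7 + 3 = 10 stereoisomers in total.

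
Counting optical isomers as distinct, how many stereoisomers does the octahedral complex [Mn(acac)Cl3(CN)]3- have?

2

An octahedron has six vertices in three trans pairs; every non-trans pair is cis.
Each acac is bidentate and must span two cis positions.
There are 2 geometric isomers: Cl fac; Cl mer.
Each arrangement has an internal mirror plane or centre of symmetry, so none is chiral.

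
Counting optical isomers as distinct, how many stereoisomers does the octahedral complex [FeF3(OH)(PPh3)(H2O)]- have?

An octahedron has six vertices in three trans pairs; every non-trans pair is cis.
There are 4 geometric isomers: F mer (3 arrangements); F fac (chiral).
One of these lacks any improper symmetry element and so occurs as an enantiomeric pair, giving 4 + 1 = 5 stereoisomers in total.

5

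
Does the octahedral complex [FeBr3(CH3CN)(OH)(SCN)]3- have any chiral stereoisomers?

In an octahedral complex each vertex has one trans partner and four cis neighbours.
There are 4 geometric isomers: Br mer (3 arrangements); Br fac (chiral).
One of these lacks any improper symmetry element and so occurs as an enantiomeric pair, giving 4 + 1 = 5 stereoisomers in total.

yes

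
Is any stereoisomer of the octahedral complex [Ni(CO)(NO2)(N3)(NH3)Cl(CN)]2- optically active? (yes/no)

Systematic enumeration (placing each ligand type in turn and discarding arrangements equivalent by rotation or reflection) gives 15 geometric isomers.
Of these, 15 lack any improper symmetry element and so occur as enantiomeric pairs, giving 15 + 15 = 30 stereoisomers in total.

yes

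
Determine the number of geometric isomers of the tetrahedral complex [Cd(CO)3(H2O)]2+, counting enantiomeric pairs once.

All four vertices of a tetrahedron are equivalent and mutually adjacent, so cis/trans isomerism cannot arise.
Only one geometric arrangement is possible.

1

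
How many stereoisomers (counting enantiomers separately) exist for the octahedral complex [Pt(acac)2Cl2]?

3

An octahedron has six vertices in three trans pairs; every non-trans pair is cis.
Each acac is bidentate and must span two cis positions.
Working through the distinct placements yields 2 geometric isomers: Cl trans; Cl cis (chiral).
One of these lacks any improper symmetry element and so occurs as an enantiomeric pair, giving 2 + 1 = 3 stereoisomers in total.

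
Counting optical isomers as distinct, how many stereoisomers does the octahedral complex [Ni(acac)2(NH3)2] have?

3

The six octahedral sites form three mutually perpendicular trans pairs.
Each acac is bidentate and must span two cis positions.
The distinct arrangements are (2 in all): NH3 trans; NH3 cis (chiral).
One of these lacks any improper symmetry element and so occurs as an enantiomeric pair, giving 2 + 1 = 3 stereoisomers in total.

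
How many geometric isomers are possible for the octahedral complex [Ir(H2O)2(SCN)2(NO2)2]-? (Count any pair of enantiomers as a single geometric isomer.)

5

The six octahedral sites form three mutually perpendicular trans pairs.
Systematic placement gives 5 geometric isomers: H2O trans, SCN trans, NO2 trans; H2O trans, SCN cis, NO2 cis; H2O cis, SCN trans, NO2 cis; H2O cis, SCN cis, NO2 cis (chiral); H2O cis, SCN cis, NO2 trans.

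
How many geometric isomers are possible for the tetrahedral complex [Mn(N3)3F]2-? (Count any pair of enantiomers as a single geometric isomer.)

1

In a tetrahedral complex all four positions are equivalent and every pair of ligands is adjacent — there is no cis/trans distinction.
Only one geometric arrangement is possible.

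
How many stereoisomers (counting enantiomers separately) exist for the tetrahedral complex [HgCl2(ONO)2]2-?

1

In a tetrahedral complex all four positions are equivalent and every pair of ligands is adjacent — there is no cis/trans distinction.
Only one geometric arrangement is possible.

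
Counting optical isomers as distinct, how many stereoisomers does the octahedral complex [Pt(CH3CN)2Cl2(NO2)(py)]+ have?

8

The six octahedral sites form three mutually perpendicular trans pairs.
There are 6 geometric isomers: CH3CN trans, Cl trans; CH3CN trans, Cl cis; CH3CN cis, Cl cis (3 arrangements, 2 chiral); CH3CN cis, Cl trans.
Of these, 2 lack any improper symmetry element and so occur as enantiomeric pairs, giving 6 + 2 = 8 stereoisomers in total.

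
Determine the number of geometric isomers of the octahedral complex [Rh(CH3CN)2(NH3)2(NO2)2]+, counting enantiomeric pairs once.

In an octahedral complex each vertex has one trans partner and four cis neighbours.
Working through the distinct placements yields 5 geometric isomers: CH3CN trans, NH3 trans, NO2 trans; CH3CN trans, NH3 cis, NO2 cis; CH3CN cis, NH3 cis, NO2 trans; CH3CN cis, NH3 cis, NO2 cis (chiral); CH3CN cis, NH3 trans, NO2 cis.

5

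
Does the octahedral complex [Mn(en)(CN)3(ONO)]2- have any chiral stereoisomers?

no

An octahedron has six vertices in three trans pairs; every non-trans pair is cis.
Each en is bidentate and must span two cis positions.
Working through the distinct placements yields 2 geometric isomers: CN mer; CN fac.
Each arrangement has an internal mirror plane or centre of symmetry, so none is chiral.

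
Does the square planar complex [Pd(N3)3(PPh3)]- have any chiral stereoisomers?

no

In a square planar complex each vertex has one trans partner and two cis neighbours.
Only one geometric arrangement is possible.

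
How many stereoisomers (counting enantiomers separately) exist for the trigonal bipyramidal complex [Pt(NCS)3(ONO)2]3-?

The distinct arrangements are (3 in all): ONO both equatorial; ONO one axial, one equatorial; ONO both axial.
Each arrangement has an internal mirror plane or centre of symmetry, so none is chiral.

3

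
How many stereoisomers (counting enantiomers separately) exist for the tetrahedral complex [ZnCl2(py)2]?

All four vertices of a tetrahedron are equivalent and mutually adjacent, so cis/trans isomerism cannot arise.
Only one geometric arrangement is possible.

1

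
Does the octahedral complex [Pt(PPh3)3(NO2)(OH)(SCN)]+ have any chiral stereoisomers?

yes

An octahedron has six vertices in three trans pairs; every non-trans pair is cis.
The distinct arrangements are (4 in all): PPh3 mer (3 arrangements); PPh3 fac (chiral).
One of these lacks any improper symmetry element and so occurs as an enantiomeric pair, giving 4 + 1 = 5 stereoisomers in total.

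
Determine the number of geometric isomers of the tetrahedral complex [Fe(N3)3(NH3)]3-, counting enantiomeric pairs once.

1

All four vertices of a tetrahedron are equivalent and mutually adjacent, so cis/trans isomerism cannot arise.
Only one geometric arrangement is possible.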